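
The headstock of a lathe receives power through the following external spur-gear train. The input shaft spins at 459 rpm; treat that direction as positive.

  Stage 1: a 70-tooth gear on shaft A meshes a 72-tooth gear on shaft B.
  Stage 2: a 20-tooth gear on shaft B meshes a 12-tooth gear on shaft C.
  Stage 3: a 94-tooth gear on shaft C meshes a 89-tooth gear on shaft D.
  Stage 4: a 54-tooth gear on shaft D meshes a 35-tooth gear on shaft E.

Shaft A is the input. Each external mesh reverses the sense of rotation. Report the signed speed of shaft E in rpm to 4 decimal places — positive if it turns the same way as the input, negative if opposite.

+1211.9663 rpm (same as input, |ω| = 1211.9663 rpm)

Stage 1 [70T→72T]: ω = 459.0000×70/72 = 446.2500 rpm, dir flips to −; running = −446.2500
Stage 2 [20T→12T]: ω = 446.2500×20/12 = 743.7500 rpm, dir flips to +; running = +743.7500
Stage 3 [94T→89T]: ω = 743.7500×94/89 = 785.5337 rpm, dir flips to −; running = −785.5337
Stage 4 [54T→35T]: ω = 785.5337×54/35 = 1211.9663 rpm, dir flips to +; running = +1211.9663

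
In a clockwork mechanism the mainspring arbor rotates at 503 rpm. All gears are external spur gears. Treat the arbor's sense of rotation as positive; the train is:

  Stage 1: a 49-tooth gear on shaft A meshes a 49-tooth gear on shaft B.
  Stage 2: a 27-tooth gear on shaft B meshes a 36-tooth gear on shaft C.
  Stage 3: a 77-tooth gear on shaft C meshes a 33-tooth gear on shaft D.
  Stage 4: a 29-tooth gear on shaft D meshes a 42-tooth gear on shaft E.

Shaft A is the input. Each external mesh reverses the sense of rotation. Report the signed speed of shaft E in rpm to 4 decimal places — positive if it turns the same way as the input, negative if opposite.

+607.7917 rpm (same as input, |ω| = 607.7917 rpm)

Stage 1 [49T→49T]: ω = 503.0000×49/49 = 503.0000 rpm, dir flips to −; running = −503.0000
Stage 2 [27T→36T]: ω = 503.0000×27/36 = 377.2500 rpm, dir flips to +; running = +377.2500
Stage 3 [77T→33T]: ω = 377.2500×77/33 = 880.2500 rpm, dir flips to −; running = −880.2500
Stage 4 [29T→42T]: ω = 880.2500×29/42 = 607.7917 rpm, dir flips to +; running = +607.7917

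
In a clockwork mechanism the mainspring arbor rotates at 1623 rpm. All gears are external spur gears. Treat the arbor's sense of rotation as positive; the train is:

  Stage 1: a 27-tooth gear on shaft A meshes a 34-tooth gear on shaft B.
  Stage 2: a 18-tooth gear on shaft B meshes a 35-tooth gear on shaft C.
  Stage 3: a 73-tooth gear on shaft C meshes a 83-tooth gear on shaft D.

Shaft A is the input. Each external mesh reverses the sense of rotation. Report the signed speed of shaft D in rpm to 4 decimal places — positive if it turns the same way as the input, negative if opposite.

-582.9786 rpm (opposite to input, |ω| = 582.9786 rpm)

Stage 1 [27T→34T]: ω = 1623.0000×27/34 = 1288.8529 rpm, dir flips to −; running = −1288.8529
Stage 2 [18T→35T]: ω = 1288.8529×18/35 = 662.8387 rpm, dir flips to +; running = +662.8387
Stage 3 [73T→83T]: ω = 662.8387×73/83 = 582.9786 rpm, dir flips to −; running = −582.9786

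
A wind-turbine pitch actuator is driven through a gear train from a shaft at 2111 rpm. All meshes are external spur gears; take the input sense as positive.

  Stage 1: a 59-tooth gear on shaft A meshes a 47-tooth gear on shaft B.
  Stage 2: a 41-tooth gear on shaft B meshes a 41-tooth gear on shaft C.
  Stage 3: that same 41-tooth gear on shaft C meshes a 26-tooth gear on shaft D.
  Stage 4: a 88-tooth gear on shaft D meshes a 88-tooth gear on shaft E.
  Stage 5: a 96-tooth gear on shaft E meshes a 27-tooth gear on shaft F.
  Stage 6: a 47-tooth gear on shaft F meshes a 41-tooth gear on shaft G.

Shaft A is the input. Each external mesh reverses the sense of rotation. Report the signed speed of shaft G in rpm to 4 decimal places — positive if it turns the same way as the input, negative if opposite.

Stage 1 [59T→47T]: ω = 2111.0000×59/47 = 2649.9787 rpm, dir flips to −; running = −2649.9787
Stage 2 [41T→41T]: ω = 2649.9787×41/41 = 2649.9787 rpm, dir flips to +; running = +2649.9787
Stage 3 [41T→26T]: ω = 2649.9787×41/26 = 4178.8126 rpm, dir flips to −; running = −4178.8126
Stage 4 [88T→88T]: ω = 4178.8126×88/88 = 4178.8126 rpm, dir flips to +; running = +4178.8126
Stage 5 [96T→27T]: ω = 4178.8126×96/27 = 14858.0004 rpm, dir flips to −; running = −14858.0004
Stage 6 [47T→41T]: ω = 14858.0004×47/41 = 17032.3419 rpm, dir flips to +; running = +17032.3419

+17032.3419 rpm (same as input, |ω| = 17032.3419 rpm)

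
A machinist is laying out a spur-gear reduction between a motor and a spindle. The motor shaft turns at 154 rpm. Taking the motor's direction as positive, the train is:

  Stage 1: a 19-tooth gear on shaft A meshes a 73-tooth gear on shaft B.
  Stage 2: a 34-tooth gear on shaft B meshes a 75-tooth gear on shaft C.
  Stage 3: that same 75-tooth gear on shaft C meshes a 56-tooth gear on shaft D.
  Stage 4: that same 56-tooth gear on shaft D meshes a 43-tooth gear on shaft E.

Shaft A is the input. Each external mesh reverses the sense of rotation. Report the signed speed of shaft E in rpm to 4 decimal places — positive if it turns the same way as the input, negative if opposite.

Stage 1 [19T→73T]: ω = 154.0000×19/73 = 40.0822 rpm, dir flips to −; running = −40.0822
Stage 2 [34T→75T]: ω = 40.0822×34/75 = 18.1706 rpm, dir flips to +; running = +18.1706
Stage 3 [75T→56T]: ω = 18.1706×75/56 = 24.3356 rpm, dir flips to −; running = −24.3356
Stage 4 [56T→43T]: ω = 24.3356×56/43 = 31.6929 rpm, dir flips to +; running = +31.6929

+31.6929 rpm (same as input, |ω| = 31.6929 rpm)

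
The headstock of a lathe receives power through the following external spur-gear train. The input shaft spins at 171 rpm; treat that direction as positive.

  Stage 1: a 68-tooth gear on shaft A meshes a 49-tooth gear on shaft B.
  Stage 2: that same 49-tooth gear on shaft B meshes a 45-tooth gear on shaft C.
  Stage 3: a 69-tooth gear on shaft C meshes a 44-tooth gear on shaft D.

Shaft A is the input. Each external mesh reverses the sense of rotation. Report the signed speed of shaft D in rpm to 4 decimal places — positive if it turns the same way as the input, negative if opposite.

-405.2182 rpm (opposite to input, |ω| = 405.2182 rpm)

Stage 1 [68T→49T]: ω = 171.0000×68/49 = 237.3061 rpm, dir flips to −; running = −237.3061
Stage 2 [49T→45T]: ω = 237.3061×49/45 = 258.4000 rpm, dir flips to +; running = +258.4000
Stage 3 [69T→44T]: ω = 258.4000×69/44 = 405.2182 rpm, dir flips to −; running = −405.2182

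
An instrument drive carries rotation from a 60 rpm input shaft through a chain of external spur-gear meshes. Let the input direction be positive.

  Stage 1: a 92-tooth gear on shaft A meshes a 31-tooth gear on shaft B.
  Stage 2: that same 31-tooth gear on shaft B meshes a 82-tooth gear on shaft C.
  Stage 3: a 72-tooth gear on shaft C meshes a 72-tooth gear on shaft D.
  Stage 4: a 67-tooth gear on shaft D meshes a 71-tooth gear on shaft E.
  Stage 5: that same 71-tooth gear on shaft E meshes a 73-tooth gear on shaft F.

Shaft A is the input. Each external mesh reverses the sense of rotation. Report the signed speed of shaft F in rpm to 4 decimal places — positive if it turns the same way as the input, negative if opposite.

-61.7842 rpm (opposite to input, |ω| = 61.7842 rpm)

Stage 1 [92T→31T]: ω = 60.0000×92/31 = 178.0645 rpm, dir flips to −; running = −178.0645
Stage 2 [31T→82T]: ω = 178.0645×31/82 = 67.3171 rpm, dir flips to +; running = +67.3171
Stage 3 [72T→72T]: ω = 67.3171×72/72 = 67.3171 rpm, dir flips to −; running = −67.3171
Stage 4 [67T→71T]: ω = 67.3171×67/71 = 63.5246 rpm, dir flips to +; running = +63.5246
Stage 5 [71T→73T]: ω = 63.5246×71/73 = 61.7842 rpm, dir flips to −; running = −61.7842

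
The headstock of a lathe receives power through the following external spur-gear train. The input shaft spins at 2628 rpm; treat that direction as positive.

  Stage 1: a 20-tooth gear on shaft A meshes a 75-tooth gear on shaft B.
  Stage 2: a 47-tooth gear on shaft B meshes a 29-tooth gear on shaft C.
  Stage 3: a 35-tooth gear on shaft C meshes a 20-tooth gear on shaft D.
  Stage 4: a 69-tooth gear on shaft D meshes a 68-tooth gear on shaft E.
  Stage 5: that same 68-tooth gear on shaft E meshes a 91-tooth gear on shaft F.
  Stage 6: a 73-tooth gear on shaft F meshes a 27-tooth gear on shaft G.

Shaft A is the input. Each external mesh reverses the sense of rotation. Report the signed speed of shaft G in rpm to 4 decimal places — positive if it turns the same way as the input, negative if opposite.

Stage 1 [20T→75T]: ω = 2628.0000×20/75 = 700.8000 rpm, dir flips to −; running = −700.8000
Stage 2 [47T→29T]: ω = 700.8000×47/29 = 1135.7793 rpm, dir flips to +; running = +1135.7793
Stage 3 [35T→20T]: ω = 1135.7793×35/20 = 1987.6138 rpm, dir flips to −; running = −1987.6138
Stage 4 [69T→68T]: ω = 1987.6138×69/68 = 2016.8434 rpm, dir flips to +; running = +2016.8434
Stage 5 [68T→91T]: ω = 2016.8434×68/91 = 1507.0918 rpm, dir flips to −; running = −1507.0918
Stage 6 [73T→27T]: ω = 1507.0918×73/27 = 4074.7296 rpm, dir flips to +; running = +4074.7296

+4074.7296 rpm (same as input, |ω| = 4074.7296 rpm)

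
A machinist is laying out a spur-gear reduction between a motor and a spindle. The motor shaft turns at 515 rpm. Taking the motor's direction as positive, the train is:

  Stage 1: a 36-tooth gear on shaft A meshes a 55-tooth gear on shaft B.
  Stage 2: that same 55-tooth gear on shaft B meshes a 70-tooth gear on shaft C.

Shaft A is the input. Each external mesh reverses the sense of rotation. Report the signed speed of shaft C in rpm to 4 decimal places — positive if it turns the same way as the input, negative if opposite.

Stage 1 [36T→55T]: ω = 515.0000×36/55 = 337.0909 rpm, dir flips to −; running = −337.0909
Stage 2 [55T→70T]: ω = 337.0909×55/70 = 264.8571 rpm, dir flips to +; running = +264.8571

+264.8571 rpm (same as input, |ω| = 264.8571 rpm)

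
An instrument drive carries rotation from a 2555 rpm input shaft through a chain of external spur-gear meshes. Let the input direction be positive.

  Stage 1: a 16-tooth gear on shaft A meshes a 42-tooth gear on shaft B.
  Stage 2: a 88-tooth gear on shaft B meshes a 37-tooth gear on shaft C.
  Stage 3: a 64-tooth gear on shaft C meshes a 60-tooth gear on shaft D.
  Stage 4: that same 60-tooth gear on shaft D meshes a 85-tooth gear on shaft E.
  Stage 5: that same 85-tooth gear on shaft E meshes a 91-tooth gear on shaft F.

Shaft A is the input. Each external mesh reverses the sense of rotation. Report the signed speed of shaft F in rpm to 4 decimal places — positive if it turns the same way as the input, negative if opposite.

Stage 1 [16T→42T]: ω = 2555.0000×16/42 = 973.3333 rpm, dir flips to −; running = −973.3333
Stage 2 [88T→37T]: ω = 973.3333×88/37 = 2314.9550 rpm, dir flips to +; running = +2314.9550
Stage 3 [64T→60T]: ω = 2314.9550×64/60 = 2469.2853 rpm, dir flips to −; running = −2469.2853
Stage 4 [60T→85T]: ω = 2469.2853×60/85 = 1743.0249 rpm, dir flips to +; running = +1743.0249
Stage 5 [85T→91T]: ω = 1743.0249×85/91 = 1628.1002 rpm, dir flips to −; running = −1628.1002

-1628.1002 rpm (opposite to input, |ω| = 1628.1002 rpm)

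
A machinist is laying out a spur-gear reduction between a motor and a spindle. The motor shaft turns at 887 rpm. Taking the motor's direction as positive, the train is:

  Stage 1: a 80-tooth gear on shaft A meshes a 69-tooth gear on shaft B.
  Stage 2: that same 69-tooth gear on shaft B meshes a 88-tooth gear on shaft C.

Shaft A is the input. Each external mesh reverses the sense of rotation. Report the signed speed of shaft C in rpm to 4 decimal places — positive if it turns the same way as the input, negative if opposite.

+806.3636 rpm (same as input, |ω| = 806.3636 rpm)

Stage 1 [80T→69T]: ω = 887.0000×80/69 = 1028.4058 rpm, dir flips to −; running = −1028.4058
Stage 2 [69T→88T]: ω = 1028.4058×69/88 = 806.3636 rpm, dir flips to +; running = +806.3636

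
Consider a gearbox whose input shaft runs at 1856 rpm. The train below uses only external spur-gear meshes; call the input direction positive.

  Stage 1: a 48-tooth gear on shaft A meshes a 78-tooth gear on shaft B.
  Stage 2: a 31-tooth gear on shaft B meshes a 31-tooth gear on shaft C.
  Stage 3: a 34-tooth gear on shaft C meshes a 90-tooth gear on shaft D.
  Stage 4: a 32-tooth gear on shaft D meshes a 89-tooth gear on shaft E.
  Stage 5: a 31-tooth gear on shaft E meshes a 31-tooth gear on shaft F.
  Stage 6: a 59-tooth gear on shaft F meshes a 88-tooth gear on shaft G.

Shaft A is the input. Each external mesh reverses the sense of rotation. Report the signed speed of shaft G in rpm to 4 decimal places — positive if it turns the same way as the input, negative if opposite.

Stage 1 [48T→78T]: ω = 1856.0000×48/78 = 1142.1538 rpm, dir flips to −; running = −1142.1538
Stage 2 [31T→31T]: ω = 1142.1538×31/31 = 1142.1538 rpm, dir flips to +; running = +1142.1538
Stage 3 [34T→90T]: ω = 1142.1538×34/90 = 431.4803 rpm, dir flips to −; running = −431.4803
Stage 4 [32T→89T]: ω = 431.4803×32/89 = 155.1390 rpm, dir flips to +; running = +155.1390
Stage 5 [31T→31T]: ω = 155.1390×31/31 = 155.1390 rpm, dir flips to −; running = −155.1390
Stage 6 [59T→88T]: ω = 155.1390×59/88 = 104.0136 rpm, dir flips to +; running = +104.0136

+104.0136 rpm (same as input, |ω| = 104.0136 rpm)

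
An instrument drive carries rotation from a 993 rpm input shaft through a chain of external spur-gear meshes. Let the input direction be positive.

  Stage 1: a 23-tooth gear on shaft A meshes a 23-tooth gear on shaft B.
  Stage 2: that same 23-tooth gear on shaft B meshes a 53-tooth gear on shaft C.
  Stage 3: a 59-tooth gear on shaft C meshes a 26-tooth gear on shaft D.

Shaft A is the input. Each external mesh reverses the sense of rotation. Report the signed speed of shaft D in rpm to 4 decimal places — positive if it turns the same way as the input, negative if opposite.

-977.8672 rpm (opposite to input, |ω| = 977.8672 rpm)

Stage 1 [23T→23T]: ω = 993.0000×23/23 = 993.0000 rpm, dir flips to −; running = −993.0000
Stage 2 [23T→53T]: ω = 993.0000×23/53 = 430.9245 rpm, dir flips to +; running = +430.9245
Stage 3 [59T→26T]: ω = 430.9245×59/26 = 977.8672 rpm, dir flips to −; running = −977.8672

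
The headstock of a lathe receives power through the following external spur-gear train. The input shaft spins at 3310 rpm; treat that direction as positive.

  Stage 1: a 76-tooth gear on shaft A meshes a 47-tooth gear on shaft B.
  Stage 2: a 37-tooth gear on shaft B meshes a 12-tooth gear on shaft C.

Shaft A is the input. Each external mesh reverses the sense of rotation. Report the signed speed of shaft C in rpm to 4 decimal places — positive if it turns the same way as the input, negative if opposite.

+16503.0496 rpm (same as input, |ω| = 16503.0496 rpm)

Stage 1 [76T→47T]: ω = 3310.0000×76/47 = 5352.3404 rpm, dir flips to −; running = −5352.3404
Stage 2 [37T→12T]: ω = 5352.3404×37/12 = 16503.0496 rpm, dir flips to +; running = +16503.0496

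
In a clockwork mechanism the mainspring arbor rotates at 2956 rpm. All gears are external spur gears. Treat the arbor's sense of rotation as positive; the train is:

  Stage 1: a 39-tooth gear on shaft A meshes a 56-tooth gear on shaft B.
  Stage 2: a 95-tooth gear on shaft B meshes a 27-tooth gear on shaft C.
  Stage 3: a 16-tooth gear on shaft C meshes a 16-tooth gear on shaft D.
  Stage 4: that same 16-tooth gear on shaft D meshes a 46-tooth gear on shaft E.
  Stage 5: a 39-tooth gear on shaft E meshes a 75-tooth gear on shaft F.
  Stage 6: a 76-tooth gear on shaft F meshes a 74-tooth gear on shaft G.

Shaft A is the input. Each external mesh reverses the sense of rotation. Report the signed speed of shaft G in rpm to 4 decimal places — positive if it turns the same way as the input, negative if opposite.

Stage 1 [39T→56T]: ω = 2956.0000×39/56 = 2058.6429 rpm, dir flips to −; running = −2058.6429
Stage 2 [95T→27T]: ω = 2058.6429×95/27 = 7243.3730 rpm, dir flips to +; running = +7243.3730
Stage 3 [16T→16T]: ω = 7243.3730×16/16 = 7243.3730 rpm, dir flips to −; running = −7243.3730
Stage 4 [16T→46T]: ω = 7243.3730×16/46 = 2519.4341 rpm, dir flips to +; running = +2519.4341
Stage 5 [39T→75T]: ω = 2519.4341×39/75 = 1310.1057 rpm, dir flips to −; running = −1310.1057
Stage 6 [76T→74T]: ω = 1310.1057×76/74 = 1345.5140 rpm, dir flips to +; running = +1345.5140

+1345.5140 rpm (same as input, |ω| = 1345.5140 rpm)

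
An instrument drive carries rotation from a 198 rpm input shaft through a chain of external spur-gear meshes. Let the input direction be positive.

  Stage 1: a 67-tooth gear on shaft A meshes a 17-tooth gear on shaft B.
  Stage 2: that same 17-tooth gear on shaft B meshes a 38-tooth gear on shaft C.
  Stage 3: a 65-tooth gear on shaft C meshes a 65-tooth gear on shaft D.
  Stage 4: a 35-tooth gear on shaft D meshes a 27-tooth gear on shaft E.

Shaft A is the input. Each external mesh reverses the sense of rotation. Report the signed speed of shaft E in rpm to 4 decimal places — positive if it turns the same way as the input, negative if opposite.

Stage 1 [67T→17T]: ω = 198.0000×67/17 = 780.3529 rpm, dir flips to −; running = −780.3529
Stage 2 [17T→38T]: ω = 780.3529×17/38 = 349.1053 rpm, dir flips to +; running = +349.1053
Stage 3 [65T→65T]: ω = 349.1053×65/65 = 349.1053 rpm, dir flips to −; running = −349.1053
Stage 4 [35T→27T]: ω = 349.1053×35/27 = 452.5439 rpm, dir flips to +; running = +452.5439

+452.5439 rpm (same as input, |ω| = 452.5439 rpm)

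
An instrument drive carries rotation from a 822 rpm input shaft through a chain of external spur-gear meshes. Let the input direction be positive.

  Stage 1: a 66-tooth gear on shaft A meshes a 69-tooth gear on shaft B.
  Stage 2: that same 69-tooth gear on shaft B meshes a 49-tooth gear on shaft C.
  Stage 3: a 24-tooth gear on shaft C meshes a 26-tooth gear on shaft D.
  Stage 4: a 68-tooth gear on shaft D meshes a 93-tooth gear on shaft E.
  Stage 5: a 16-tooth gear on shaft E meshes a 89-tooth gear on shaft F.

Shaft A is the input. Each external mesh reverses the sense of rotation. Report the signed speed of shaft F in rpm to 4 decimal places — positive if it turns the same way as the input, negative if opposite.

Stage 1 [66T→69T]: ω = 822.0000×66/69 = 786.2609 rpm, dir flips to −; running = −786.2609
Stage 2 [69T→49T]: ω = 786.2609×69/49 = 1107.1837 rpm, dir flips to +; running = +1107.1837
Stage 3 [24T→26T]: ω = 1107.1837×24/26 = 1022.0157 rpm, dir flips to −; running = −1022.0157
Stage 4 [68T→93T]: ω = 1022.0157×68/93 = 747.2803 rpm, dir flips to +; running = +747.2803
Stage 5 [16T→89T]: ω = 747.2803×16/89 = 134.3425 rpm, dir flips to −; running = −134.3425

-134.3425 rpm (opposite to input, |ω| = 134.3425 rpm)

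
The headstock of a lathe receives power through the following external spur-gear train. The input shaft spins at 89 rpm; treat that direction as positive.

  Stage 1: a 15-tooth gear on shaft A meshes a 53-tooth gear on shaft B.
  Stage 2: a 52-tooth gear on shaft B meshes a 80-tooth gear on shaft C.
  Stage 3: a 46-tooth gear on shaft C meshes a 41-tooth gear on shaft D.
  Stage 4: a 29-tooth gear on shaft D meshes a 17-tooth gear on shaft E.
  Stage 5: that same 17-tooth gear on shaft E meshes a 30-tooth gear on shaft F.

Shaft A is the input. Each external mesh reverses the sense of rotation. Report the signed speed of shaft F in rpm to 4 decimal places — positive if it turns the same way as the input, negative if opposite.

-17.7570 rpm (opposite to input, |ω| = 17.7570 rpm)

Stage 1 [15T→53T]: ω = 89.0000×15/53 = 25.1887 rpm, dir flips to −; running = −25.1887
Stage 2 [52T→80T]: ω = 25.1887×52/80 = 16.3726 rpm, dir flips to +; running = +16.3726
Stage 3 [46T→41T]: ω = 16.3726×46/41 = 18.3693 rpm, dir flips to −; running = −18.3693
Stage 4 [29T→17T]: ω = 18.3693×29/17 = 31.3359 rpm, dir flips to +; running = +31.3359
Stage 5 [17T→30T]: ω = 31.3359×17/30 = 17.7570 rpm, dir flips to −; running = −17.7570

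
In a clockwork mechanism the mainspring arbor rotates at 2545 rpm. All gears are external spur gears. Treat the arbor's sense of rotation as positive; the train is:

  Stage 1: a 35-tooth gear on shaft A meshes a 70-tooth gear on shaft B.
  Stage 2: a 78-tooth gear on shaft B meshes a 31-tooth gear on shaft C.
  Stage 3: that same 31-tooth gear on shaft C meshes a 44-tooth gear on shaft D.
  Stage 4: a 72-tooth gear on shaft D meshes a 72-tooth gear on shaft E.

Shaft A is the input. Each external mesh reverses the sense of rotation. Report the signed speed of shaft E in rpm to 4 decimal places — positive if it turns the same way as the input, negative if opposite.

Stage 1 [35T→70T]: ω = 2545.0000×35/70 = 1272.5000 rpm, dir flips to −; running = −1272.5000
Stage 2 [78T→31T]: ω = 1272.5000×78/31 = 3201.7742 rpm, dir flips to +; running = +3201.7742
Stage 3 [31T→44T]: ω = 3201.7742×31/44 = 2255.7955 rpm, dir flips to −; running = −2255.7955
Stage 4 [72T→72T]: ω = 2255.7955×72/72 = 2255.7955 rpm, dir flips to +; running = +2255.7955

+2255.7955 rpm (same as input, |ω| = 2255.7955 rpm)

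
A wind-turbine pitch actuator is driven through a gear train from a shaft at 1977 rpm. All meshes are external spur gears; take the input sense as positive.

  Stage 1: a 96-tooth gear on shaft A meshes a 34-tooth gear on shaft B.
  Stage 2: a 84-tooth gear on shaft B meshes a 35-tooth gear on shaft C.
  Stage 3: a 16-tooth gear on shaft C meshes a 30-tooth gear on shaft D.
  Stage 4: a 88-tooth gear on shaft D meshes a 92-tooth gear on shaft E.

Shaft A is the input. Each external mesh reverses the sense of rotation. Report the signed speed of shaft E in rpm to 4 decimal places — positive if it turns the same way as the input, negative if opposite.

+6834.4536 rpm (same as input, |ω| = 6834.4536 rpm)

Stage 1 [96T→34T]: ω = 1977.0000×96/34 = 5582.1176 rpm, dir flips to −; running = −5582.1176
Stage 2 [84T→35T]: ω = 5582.1176×84/35 = 13397.0824 rpm, dir flips to +; running = +13397.0824
Stage 3 [16T→30T]: ω = 13397.0824×16/30 = 7145.1106 rpm, dir flips to −; running = −7145.1106
Stage 4 [88T→92T]: ω = 7145.1106×88/92 = 6834.4536 rpm, dir flips to +; running = +6834.4536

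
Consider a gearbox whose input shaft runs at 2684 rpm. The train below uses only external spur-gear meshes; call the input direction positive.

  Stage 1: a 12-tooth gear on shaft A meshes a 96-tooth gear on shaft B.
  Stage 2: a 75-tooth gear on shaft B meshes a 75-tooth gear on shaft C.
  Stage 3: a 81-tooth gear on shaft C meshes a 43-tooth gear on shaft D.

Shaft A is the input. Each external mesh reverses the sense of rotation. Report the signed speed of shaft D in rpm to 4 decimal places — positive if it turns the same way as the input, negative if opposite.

Stage 1 [12T→96T]: ω = 2684.0000×12/96 = 335.5000 rpm, dir flips to −; running = −335.5000
Stage 2 [75T→75T]: ω = 335.5000×75/75 = 335.5000 rpm, dir flips to +; running = +335.5000
Stage 3 [81T→43T]: ω = 335.5000×81/43 = 631.9884 rpm, dir flips to −; running = −631.9884

-631.9884 rpm (opposite to input, |ω| = 631.9884 rpm)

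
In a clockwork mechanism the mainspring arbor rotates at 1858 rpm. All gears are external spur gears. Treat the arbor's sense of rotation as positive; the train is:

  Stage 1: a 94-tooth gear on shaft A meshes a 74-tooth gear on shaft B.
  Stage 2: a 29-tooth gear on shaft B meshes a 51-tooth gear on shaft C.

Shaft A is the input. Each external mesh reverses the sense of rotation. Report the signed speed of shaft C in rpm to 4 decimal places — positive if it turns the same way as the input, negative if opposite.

Stage 1 [94T→74T]: ω = 1858.0000×94/74 = 2360.1622 rpm, dir flips to −; running = −2360.1622
Stage 2 [29T→51T]: ω = 2360.1622×29/51 = 1342.0530 rpm, dir flips to +; running = +1342.0530

+1342.0530 rpm (same as input, |ω| = 1342.0530 rpm)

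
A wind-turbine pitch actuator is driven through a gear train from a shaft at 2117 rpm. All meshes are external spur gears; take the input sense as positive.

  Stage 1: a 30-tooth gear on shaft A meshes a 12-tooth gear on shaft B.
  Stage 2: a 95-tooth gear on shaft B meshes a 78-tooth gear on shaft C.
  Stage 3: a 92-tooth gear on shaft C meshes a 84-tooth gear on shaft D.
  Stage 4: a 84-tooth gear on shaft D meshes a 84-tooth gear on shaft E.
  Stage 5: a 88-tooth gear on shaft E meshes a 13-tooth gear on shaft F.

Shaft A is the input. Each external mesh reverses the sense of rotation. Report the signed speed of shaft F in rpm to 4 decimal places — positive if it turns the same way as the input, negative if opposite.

-47790.0770 rpm (opposite to input, |ω| = 47790.0770 rpm)

Stage 1 [30T→12T]: ω = 2117.0000×30/12 = 5292.5000 rpm, dir flips to −; running = −5292.5000
Stage 2 [95T→78T]: ω = 5292.5000×95/78 = 6445.9936 rpm, dir flips to +; running = +6445.9936
Stage 3 [92T→84T]: ω = 6445.9936×92/84 = 7059.8977 rpm, dir flips to −; running = −7059.8977
Stage 4 [84T→84T]: ω = 7059.8977×84/84 = 7059.8977 rpm, dir flips to +; running = +7059.8977
Stage 5 [88T→13T]: ω = 7059.8977×88/13 = 47790.0770 rpm, dir flips to −; running = −47790.0770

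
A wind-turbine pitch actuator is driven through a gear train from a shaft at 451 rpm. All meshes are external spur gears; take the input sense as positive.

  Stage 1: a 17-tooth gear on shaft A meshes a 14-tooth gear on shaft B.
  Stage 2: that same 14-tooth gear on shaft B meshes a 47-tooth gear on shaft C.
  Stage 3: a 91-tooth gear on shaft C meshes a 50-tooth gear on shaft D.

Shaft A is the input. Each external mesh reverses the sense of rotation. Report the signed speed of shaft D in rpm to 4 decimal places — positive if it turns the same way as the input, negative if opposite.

-296.8923 rpm (opposite to input, |ω| = 296.8923 rpm)

Stage 1 [17T→14T]: ω = 451.0000×17/14 = 547.6429 rpm, dir flips to −; running = −547.6429
Stage 2 [14T→47T]: ω = 547.6429×14/47 = 163.1277 rpm, dir flips to +; running = +163.1277
Stage 3 [91T→50T]: ω = 163.1277×91/50 = 296.8923 rpm, dir flips to −; running = −296.8923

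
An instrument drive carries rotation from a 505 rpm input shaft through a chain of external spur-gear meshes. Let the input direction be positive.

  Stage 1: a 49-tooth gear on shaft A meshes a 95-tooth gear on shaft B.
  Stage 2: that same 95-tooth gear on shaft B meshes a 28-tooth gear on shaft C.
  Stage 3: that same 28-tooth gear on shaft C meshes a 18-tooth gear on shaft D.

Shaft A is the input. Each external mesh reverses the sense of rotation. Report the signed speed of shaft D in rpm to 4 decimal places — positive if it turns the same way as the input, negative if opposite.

-1374.7222 rpm (opposite to input, |ω| = 1374.7222 rpm)

Stage 1 [49T→95T]: ω = 505.0000×49/95 = 260.4737 rpm, dir flips to −; running = −260.4737
Stage 2 [95T→28T]: ω = 260.4737×95/28 = 883.7500 rpm, dir flips to +; running = +883.7500
Stage 3 [28T→18T]: ω = 883.7500×28/18 = 1374.7222 rpm, dir flips to −; running = −1374.7222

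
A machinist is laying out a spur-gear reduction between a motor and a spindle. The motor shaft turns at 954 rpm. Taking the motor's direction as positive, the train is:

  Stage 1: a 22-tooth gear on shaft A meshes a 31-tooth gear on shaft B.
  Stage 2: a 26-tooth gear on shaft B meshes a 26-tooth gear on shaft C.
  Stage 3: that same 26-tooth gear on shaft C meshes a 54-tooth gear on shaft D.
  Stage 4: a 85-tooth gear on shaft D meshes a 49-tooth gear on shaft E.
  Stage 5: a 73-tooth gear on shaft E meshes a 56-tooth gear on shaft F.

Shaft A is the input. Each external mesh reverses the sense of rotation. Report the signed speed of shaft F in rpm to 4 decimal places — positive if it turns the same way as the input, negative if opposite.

Stage 1 [22T→31T]: ω = 954.0000×22/31 = 677.0323 rpm, dir flips to −; running = −677.0323
Stage 2 [26T→26T]: ω = 677.0323×26/26 = 677.0323 rpm, dir flips to +; running = +677.0323
Stage 3 [26T→54T]: ω = 677.0323×26/54 = 325.9785 rpm, dir flips to −; running = −325.9785
Stage 4 [85T→49T]: ω = 325.9785×85/49 = 565.4729 rpm, dir flips to +; running = +565.4729
Stage 5 [73T→56T]: ω = 565.4729×73/56 = 737.1343 rpm, dir flips to −; running = −737.1343

-737.1343 rpm (opposite to input, |ω| = 737.1343 rpm)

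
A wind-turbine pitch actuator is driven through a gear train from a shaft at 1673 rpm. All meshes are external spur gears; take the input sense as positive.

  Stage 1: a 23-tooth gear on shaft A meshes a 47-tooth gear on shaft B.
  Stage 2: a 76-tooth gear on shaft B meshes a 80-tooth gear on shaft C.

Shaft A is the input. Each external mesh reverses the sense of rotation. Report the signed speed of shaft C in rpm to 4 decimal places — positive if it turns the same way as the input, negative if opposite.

+777.7670 rpm (same as input, |ω| = 777.7670 rpm)

Stage 1 [23T→47T]: ω = 1673.0000×23/47 = 818.7021 rpm, dir flips to −; running = −818.7021
Stage 2 [76T→80T]: ω = 818.7021×76/80 = 777.7670 rpm, dir flips to +; running = +777.7670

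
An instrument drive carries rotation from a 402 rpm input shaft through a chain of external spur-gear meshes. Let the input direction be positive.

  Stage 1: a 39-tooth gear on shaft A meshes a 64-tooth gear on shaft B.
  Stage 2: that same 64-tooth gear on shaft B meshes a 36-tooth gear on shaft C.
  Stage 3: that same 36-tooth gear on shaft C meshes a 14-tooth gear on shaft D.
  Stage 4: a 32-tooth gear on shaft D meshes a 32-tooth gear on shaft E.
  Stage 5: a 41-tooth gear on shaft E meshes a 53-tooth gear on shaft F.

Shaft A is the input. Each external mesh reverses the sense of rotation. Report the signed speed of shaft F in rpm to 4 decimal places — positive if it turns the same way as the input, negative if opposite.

-866.3046 rpm (opposite to input, |ω| = 866.3046 rpm)

Stage 1 [39T→64T]: ω = 402.0000×39/64 = 244.9688 rpm, dir flips to −; running = −244.9688
Stage 2 [64T→36T]: ω = 244.9688×64/36 = 435.5000 rpm, dir flips to +; running = +435.5000
Stage 3 [36T→14T]: ω = 435.5000×36/14 = 1119.8571 rpm, dir flips to −; running = −1119.8571
Stage 4 [32T→32T]: ω = 1119.8571×32/32 = 1119.8571 rpm, dir flips to +; running = +1119.8571
Stage 5 [41T→53T]: ω = 1119.8571×41/53 = 866.3046 rpm, dir flips to −; running = −866.3046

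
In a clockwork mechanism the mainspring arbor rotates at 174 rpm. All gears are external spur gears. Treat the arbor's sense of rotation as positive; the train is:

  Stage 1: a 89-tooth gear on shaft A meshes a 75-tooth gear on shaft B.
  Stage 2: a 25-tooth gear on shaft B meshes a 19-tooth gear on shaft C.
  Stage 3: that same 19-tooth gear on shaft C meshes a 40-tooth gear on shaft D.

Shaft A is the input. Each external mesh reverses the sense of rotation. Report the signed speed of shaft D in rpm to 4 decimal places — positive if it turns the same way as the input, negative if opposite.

Stage 1 [89T→75T]: ω = 174.0000×89/75 = 206.4800 rpm, dir flips to −; running = −206.4800
Stage 2 [25T→19T]: ω = 206.4800×25/19 = 271.6842 rpm, dir flips to +; running = +271.6842
Stage 3 [19T→40T]: ω = 271.6842×19/40 = 129.0500 rpm, dir flips to −; running = −129.0500

-129.0500 rpm (opposite to input, |ω| = 129.0500 rpm)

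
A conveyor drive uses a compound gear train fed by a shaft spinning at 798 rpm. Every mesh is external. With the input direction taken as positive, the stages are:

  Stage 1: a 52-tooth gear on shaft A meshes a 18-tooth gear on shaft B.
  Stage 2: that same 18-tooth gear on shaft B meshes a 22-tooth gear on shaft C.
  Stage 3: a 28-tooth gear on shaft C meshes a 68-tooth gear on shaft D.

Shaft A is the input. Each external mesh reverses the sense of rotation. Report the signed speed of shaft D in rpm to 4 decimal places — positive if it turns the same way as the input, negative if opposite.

-776.6631 rpm (opposite to input, |ω| = 776.6631 rpm)

Stage 1 [52T→18T]: ω = 798.0000×52/18 = 2305.3333 rpm, dir flips to −; running = −2305.3333
Stage 2 [18T→22T]: ω = 2305.3333×18/22 = 1886.1818 rpm, dir flips to +; running = +1886.1818
Stage 3 [28T→68T]: ω = 1886.1818×28/68 = 776.6631 rpm, dir flips to −; running = −776.6631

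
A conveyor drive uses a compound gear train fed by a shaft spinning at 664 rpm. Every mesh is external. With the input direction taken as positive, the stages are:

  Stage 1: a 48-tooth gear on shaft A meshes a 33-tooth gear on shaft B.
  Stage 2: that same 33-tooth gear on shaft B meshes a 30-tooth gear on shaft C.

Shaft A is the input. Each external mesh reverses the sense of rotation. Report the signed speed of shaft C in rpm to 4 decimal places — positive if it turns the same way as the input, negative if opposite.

Stage 1 [48T→33T]: ω = 664.0000×48/33 = 965.8182 rpm, dir flips to −; running = −965.8182
Stage 2 [33T→30T]: ω = 965.8182×33/30 = 1062.4000 rpm, dir flips to +; running = +1062.4000

+1062.4000 rpm (same as input, |ω| = 1062.4000 rpm)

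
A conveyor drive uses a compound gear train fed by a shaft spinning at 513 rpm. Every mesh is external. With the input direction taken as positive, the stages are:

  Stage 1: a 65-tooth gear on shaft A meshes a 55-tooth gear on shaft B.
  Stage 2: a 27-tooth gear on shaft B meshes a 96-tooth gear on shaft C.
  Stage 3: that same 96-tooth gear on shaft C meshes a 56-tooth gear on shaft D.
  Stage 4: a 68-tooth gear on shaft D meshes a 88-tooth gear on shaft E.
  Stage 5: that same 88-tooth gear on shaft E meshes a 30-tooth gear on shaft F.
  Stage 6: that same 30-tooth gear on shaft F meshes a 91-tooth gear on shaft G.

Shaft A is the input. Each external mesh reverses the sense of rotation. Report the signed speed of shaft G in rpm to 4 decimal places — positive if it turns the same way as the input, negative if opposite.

+218.4295 rpm (same as input, |ω| = 218.4295 rpm)

Stage 1 [65T→55T]: ω = 513.0000×65/55 = 606.2727 rpm, dir flips to −; running = −606.2727
Stage 2 [27T→96T]: ω = 606.2727×27/96 = 170.5142 rpm, dir flips to +; running = +170.5142
Stage 3 [96T→56T]: ω = 170.5142×96/56 = 292.3101 rpm, dir flips to −; running = −292.3101
Stage 4 [68T→88T]: ω = 292.3101×68/88 = 225.8760 rpm, dir flips to +; running = +225.8760
Stage 5 [88T→30T]: ω = 225.8760×88/30 = 662.5695 rpm, dir flips to −; running = −662.5695
Stage 6 [30T→91T]: ω = 662.5695×30/91 = 218.4295 rpm, dir flips to +; running = +218.4295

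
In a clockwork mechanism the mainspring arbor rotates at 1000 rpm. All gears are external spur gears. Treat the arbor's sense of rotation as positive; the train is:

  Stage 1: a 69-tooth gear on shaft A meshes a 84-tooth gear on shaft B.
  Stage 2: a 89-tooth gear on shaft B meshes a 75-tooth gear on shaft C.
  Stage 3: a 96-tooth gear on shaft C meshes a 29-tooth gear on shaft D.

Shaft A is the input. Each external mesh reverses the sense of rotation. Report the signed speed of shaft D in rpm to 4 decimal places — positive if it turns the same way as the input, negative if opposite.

Stage 1 [69T→84T]: ω = 1000.0000×69/84 = 821.4286 rpm, dir flips to −; running = −821.4286
Stage 2 [89T→75T]: ω = 821.4286×89/75 = 974.7619 rpm, dir flips to +; running = +974.7619
Stage 3 [96T→29T]: ω = 974.7619×96/29 = 3226.7980 rpm, dir flips to −; running = −3226.7980

-3226.7980 rpm (opposite to input, |ω| = 3226.7980 rpm)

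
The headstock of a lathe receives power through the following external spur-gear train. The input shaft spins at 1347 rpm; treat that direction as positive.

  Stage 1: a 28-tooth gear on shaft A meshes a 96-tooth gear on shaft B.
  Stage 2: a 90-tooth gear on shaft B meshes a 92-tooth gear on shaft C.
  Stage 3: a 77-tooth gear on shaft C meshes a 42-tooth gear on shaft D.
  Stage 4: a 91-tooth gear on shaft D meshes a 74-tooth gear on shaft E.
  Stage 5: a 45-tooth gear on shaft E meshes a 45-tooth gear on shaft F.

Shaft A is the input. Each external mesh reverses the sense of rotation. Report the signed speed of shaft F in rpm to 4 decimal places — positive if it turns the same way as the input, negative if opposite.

-866.4833 rpm (opposite to input, |ω| = 866.4833 rpm)

Stage 1 [28T→96T]: ω = 1347.0000×28/96 = 392.8750 rpm, dir flips to −; running = −392.8750
Stage 2 [90T→92T]: ω = 392.8750×90/92 = 384.3342 rpm, dir flips to +; running = +384.3342
Stage 3 [77T→42T]: ω = 384.3342×77/42 = 704.6128 rpm, dir flips to −; running = −704.6128
Stage 4 [91T→74T]: ω = 704.6128×91/74 = 866.4833 rpm, dir flips to +; running = +866.4833
Stage 5 [45T→45T]: ω = 866.4833×45/45 = 866.4833 rpm, dir flips to −; running = −866.4833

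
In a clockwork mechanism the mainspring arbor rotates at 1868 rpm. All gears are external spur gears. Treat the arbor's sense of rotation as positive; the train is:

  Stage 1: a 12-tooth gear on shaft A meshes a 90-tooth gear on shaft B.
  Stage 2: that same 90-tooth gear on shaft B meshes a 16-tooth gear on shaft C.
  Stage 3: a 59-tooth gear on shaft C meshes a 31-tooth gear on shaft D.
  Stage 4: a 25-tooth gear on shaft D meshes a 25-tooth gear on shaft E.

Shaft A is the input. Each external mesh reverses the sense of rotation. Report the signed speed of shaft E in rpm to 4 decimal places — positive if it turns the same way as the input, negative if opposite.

+2666.4194 rpm (same as input, |ω| = 2666.4194 rpm)

Stage 1 [12T→90T]: ω = 1868.0000×12/90 = 249.0667 rpm, dir flips to −; running = −249.0667
Stage 2 [90T→16T]: ω = 249.0667×90/16 = 1401.0000 rpm, dir flips to +; running = +1401.0000
Stage 3 [59T→31T]: ω = 1401.0000×59/31 = 2666.4194 rpm, dir flips to −; running = −2666.4194
Stage 4 [25T→25T]: ω = 2666.4194×25/25 = 2666.4194 rpm, dir flips to +; running = +2666.4194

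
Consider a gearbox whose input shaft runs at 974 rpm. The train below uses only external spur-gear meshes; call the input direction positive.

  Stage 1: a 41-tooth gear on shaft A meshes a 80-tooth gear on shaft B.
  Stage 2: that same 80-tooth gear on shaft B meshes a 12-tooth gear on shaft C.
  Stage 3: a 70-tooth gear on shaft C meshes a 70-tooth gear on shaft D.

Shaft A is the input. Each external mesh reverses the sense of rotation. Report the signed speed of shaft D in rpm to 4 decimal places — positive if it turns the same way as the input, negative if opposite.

Stage 1 [41T→80T]: ω = 974.0000×41/80 = 499.1750 rpm, dir flips to −; running = −499.1750
Stage 2 [80T→12T]: ω = 499.1750×80/12 = 3327.8333 rpm, dir flips to +; running = +3327.8333
Stage 3 [70T→70T]: ω = 3327.8333×70/70 = 3327.8333 rpm, dir flips to −; running = −3327.8333

-3327.8333 rpm (opposite to input, |ω| = 3327.8333 rpm)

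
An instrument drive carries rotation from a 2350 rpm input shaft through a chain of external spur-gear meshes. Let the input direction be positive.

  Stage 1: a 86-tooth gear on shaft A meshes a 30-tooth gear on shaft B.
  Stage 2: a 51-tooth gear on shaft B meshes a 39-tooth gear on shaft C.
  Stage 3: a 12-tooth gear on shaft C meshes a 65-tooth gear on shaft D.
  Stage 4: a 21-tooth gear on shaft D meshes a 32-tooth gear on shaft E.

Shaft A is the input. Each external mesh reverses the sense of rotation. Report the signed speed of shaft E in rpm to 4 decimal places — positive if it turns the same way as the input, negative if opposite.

Stage 1 [86T→30T]: ω = 2350.0000×86/30 = 6736.6667 rpm, dir flips to −; running = −6736.6667
Stage 2 [51T→39T]: ω = 6736.6667×51/39 = 8809.4872 rpm, dir flips to +; running = +8809.4872
Stage 3 [12T→65T]: ω = 8809.4872×12/65 = 1626.3669 rpm, dir flips to −; running = −1626.3669
Stage 4 [21T→32T]: ω = 1626.3669×21/32 = 1067.3033 rpm, dir flips to +; running = +1067.3033

+1067.3033 rpm (same as input, |ω| = 1067.3033 rpm)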